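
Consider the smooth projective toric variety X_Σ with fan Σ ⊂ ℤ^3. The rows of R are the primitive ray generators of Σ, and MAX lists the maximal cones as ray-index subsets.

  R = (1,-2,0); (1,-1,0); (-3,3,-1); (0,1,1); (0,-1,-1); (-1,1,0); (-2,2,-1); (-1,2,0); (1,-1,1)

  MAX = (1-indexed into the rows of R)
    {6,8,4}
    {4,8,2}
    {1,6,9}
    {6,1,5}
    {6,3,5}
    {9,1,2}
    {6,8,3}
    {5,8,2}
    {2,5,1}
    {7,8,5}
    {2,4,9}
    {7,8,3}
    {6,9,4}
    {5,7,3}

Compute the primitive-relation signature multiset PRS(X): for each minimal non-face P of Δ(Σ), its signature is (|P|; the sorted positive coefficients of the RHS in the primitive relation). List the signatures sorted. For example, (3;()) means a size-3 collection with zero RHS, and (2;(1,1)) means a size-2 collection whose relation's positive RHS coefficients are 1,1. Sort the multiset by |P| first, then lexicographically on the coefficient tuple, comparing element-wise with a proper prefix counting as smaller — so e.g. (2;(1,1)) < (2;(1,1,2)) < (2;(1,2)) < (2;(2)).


|primitive collections| = 17. Relations:

  P = {1,8}:  v_{1} + v_{8} = 0  →  sig = (2;())
  P = {2,6}:  v_{2} + v_{6} = 0  →  sig = (2;())
  P = {4,5}:  v_{4} + v_{5} = 0  →  sig = (2;())
  P = {1,4}:  v_{1} + v_{4} = v_{9}  →  sig = (2;(1))
  P = {2,3}:  v_{2} + v_{3} = v_{7}  →  sig = (2;(1))
  P = {5,9}:  v_{5} + v_{9} = v_{1}  →  sig = (2;(1))
  P = {6,7}:  v_{6} + v_{7} = v_{3}  →  sig = (2;(1))
  P = {7,9}:  v_{7} + v_{9} = v_{6}  →  sig = (2;(1))
  P = {8,9}:  v_{8} + v_{9} = v_{4}  →  sig = (2;(1))
  P = {1,7}:  v_{1} + v_{7} = v_{5} + v_{6}  →  sig = (2;(1,1))
  P = {2,7}:  v_{2} + v_{7} = v_{5} + v_{8}  →  sig = (2;(1,1))
  P = {4,7}:  v_{4} + v_{7} = v_{6} + v_{8}  →  sig = (2;(1,1))
  P = {1,3}:  v_{1} + v_{3} = v_{5} + 2·v_{6}  →  sig = (2;(1,2))
  P = {3,4}:  v_{3} + v_{4} = 2·v_{6} + v_{8}  →  sig = (2;(1,2))
  P = {3,9}:  v_{3} + v_{9} = 2·v_{6}  →  sig = (2;(2))
  P = {5,6,8}:  v_{5} + v_{6} + v_{8} = v_{7}  →  sig = (3;(1))
  P = {3,5,8}:  v_{3} + v_{5} + v_{8} = 2·v_{7}  →  sig = (3;(2))

so the primitive-relation signature multiset is
    (2;())
    (2;())
    (2;())
    (2;(1))
    (2;(1))
    (2;(1))
    (2;(1))
    (2;(1))
    (2;(1))
    (2;(1,1))
    (2;(1,1))
    (2;(1,1))
    (2;(1,2))
    (2;(1,2))
    (2;(2))
    (3;(1))
    (3;(2))


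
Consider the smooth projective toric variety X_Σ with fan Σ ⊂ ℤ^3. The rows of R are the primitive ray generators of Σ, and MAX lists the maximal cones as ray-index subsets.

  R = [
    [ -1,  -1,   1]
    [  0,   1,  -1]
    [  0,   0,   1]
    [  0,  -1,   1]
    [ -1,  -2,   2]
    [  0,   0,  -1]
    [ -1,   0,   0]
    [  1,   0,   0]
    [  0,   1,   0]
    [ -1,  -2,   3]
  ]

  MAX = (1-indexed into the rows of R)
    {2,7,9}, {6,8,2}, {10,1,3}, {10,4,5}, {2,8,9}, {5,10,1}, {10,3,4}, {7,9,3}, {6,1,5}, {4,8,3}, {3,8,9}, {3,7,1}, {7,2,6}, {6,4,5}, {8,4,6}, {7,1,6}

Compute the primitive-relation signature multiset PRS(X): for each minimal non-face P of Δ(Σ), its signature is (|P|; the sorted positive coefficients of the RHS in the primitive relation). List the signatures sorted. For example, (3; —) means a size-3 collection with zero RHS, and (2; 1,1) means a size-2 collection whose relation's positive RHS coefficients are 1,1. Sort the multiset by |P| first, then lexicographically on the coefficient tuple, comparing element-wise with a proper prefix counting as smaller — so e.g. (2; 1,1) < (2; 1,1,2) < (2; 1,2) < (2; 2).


The 21 primitive collections of Σ (r=10, n=3):

  P = {2,4}:  v_{2} + v_{4} = 0  ⇒ sig = (2; —)
  P = {3,6}:  v_{3} + v_{6} = 0  ⇒ sig = (2; —)
  P = {7,8}:  v_{7} + v_{8} = 0  ⇒ sig = (2; —)
  P = {1,2}:  v_{1} + v_{2} = v_{7}  ⇒ sig = (2; 1)
  P = {1,4}:  v_{1} + v_{4} = v_{5}  ⇒ sig = (2; 1)
  P = {1,8}:  v_{1} + v_{8} = v_{4}  ⇒ sig = (2; 1)
  P = {2,3}:  v_{2} + v_{3} = v_{9}  ⇒ sig = (2; 1)
  P = {2,5}:  v_{2} + v_{5} = v_{1}  ⇒ sig = (2; 1)
  P = {3,5}:  v_{3} + v_{5} = v_{10}  ⇒ sig = (2; 1)
  P = {4,7}:  v_{4} + v_{7} = v_{1}  ⇒ sig = (2; 1)
  P = {4,9}:  v_{4} + v_{9} = v_{3}  ⇒ sig = (2; 1)
  P = {6,9}:  v_{6} + v_{9} = v_{2}  ⇒ sig = (2; 1)
  P = {6,10}:  v_{6} + v_{10} = v_{5}  ⇒ sig = (2; 1)
  P = {1,9}:  v_{1} + v_{9} = v_{3} + v_{7}  ⇒ sig = (2; 1,1)
  P = {2,10}:  v_{2} + v_{10} = v_{1} + v_{3}  ⇒ sig = (2; 1,1)
  P = {5,9}:  v_{5} + v_{9} = v_{1} + v_{3}  ⇒ sig = (2; 1,1)
  P = {7,10}:  v_{7} + v_{10} = 2·v_{1} + v_{3}  ⇒ sig = (2; 1,2)
  P = {8,10}:  v_{8} + v_{10} = v_{3} + 2·v_{4}  ⇒ sig = (2; 1,2)
  P = {9,10}:  v_{9} + v_{10} = v_{1} + 2·v_{3}  ⇒ sig = (2; 1,2)
  P = {5,7}:  v_{5} + v_{7} = 2·v_{1}  ⇒ sig = (2; 2)
  P = {5,8}:  v_{5} + v_{8} = 2·v_{4}  ⇒ sig = (2; 2)

Signatures (|P|; sorted positive RHS coefficients), sorted:
[(2; —), (2; —), (2; —), (2; 1), (2; 1), (2; 1), (2; 1), (2; 1), (2; 1), (2; 1), (2; 1), (2; 1), (2; 1), (2; 1,1), (2; 1,1), (2; 1,1), (2; 1,2), (2; 1,2), (2; 1,2), (2; 2), (2; 2)]


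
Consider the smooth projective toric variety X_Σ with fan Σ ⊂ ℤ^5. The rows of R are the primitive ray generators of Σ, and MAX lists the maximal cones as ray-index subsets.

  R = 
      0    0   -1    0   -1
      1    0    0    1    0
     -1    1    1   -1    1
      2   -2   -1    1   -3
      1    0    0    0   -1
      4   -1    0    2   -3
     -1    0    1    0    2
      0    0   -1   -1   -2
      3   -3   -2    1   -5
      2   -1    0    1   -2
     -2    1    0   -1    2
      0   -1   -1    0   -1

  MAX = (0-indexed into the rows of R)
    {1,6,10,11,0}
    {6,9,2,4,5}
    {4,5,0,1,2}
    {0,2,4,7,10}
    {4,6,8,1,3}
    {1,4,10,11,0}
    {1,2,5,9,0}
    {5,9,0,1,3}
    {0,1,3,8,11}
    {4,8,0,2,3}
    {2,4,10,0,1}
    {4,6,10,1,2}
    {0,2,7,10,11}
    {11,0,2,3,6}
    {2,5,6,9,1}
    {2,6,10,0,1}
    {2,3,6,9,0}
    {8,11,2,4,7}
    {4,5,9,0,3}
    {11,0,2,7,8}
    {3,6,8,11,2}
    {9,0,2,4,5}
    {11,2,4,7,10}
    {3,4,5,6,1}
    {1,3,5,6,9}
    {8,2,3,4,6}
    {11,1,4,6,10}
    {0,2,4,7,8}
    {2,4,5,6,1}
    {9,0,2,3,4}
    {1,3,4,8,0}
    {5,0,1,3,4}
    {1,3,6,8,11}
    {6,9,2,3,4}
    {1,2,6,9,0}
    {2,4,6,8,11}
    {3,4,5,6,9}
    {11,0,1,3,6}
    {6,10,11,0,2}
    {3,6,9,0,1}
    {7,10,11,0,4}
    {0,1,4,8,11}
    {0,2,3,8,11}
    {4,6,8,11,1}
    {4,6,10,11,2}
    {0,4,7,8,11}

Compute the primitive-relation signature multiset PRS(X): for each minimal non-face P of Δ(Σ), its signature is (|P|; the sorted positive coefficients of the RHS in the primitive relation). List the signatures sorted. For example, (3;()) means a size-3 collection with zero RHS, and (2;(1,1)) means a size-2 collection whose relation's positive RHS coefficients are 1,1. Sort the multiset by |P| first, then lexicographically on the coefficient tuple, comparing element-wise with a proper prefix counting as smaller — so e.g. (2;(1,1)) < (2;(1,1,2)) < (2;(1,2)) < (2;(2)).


The 23 primitive collections of Σ (r=12, n=5):

  • {9,10}:  v_{9} + v_{10} = 0  →  sig = (2;())
  • {3,10}:  v_{3} + v_{10} = v_{11}  →  sig = (2;(1))
  • {9,11}:  v_{9} + v_{11} = v_{3}  →  sig = (2;(1))
  • {1,7}:  v_{1} + v_{7} = v_{0} + v_{4}  →  sig = (2;(1,1))
  • {5,10}:  v_{5} + v_{10} = v_{1} + v_{4}  →  sig = (2;(1,1))
  • {6,7}:  v_{6} + v_{7} = v_{2} + v_{11}  →  sig = (2;(1,1))
  • {3,7}:  v_{3} + v_{7} = v_{0} + v_{2} + v_{8}  →  sig = (2;(1,1,1))
  • {5,11}:  v_{5} + v_{11} = v_{1} + v_{3} + v_{4}  →  sig = (2;(1,1,1))
  • {7,9}:  v_{7} + v_{9} = v_{0} + v_{2} + v_{3} + v_{4}  →  sig = (2;(1,1,1,1))
  • {5,7}:  v_{5} + v_{7} = v_{0} + 2·v_{4} + v_{9}  →  sig = (2;(1,1,2))
  • {8,9}:  v_{8} + v_{9} = 2·v_{3} + v_{4}  →  sig = (2;(1,2))
  • {8,10}:  v_{8} + v_{10} = v_{4} + 2·v_{11}  →  sig = (2;(1,2))
  • {5,8}:  v_{5} + v_{8} = v_{1} + 2·v_{3} + 2·v_{4}  →  sig = (2;(1,2,2))
  • {0,4,6}:  v_{0} + v_{4} + v_{6} = 0  →  sig = (3;())
  • {1,2,11}:  v_{1} + v_{2} + v_{11} = 0  →  sig = (3;())
  • {1,2,3}:  v_{1} + v_{2} + v_{3} = v_{9}  →  sig = (3;(1))
  • {1,4,9}:  v_{1} + v_{4} + v_{9} = v_{5}  →  sig = (3;(1))
  • {3,4,11}:  v_{3} + v_{4} + v_{11} = v_{8}  →  sig = (3;(1))
  • {0,5,6}:  v_{0} + v_{5} + v_{6} = v_{1} + v_{9}  →  sig = (3;(1,1))
  • {0,6,8}:  v_{0} + v_{6} + v_{8} = v_{3} + v_{11}  →  sig = (3;(1,1))
  • {1,2,8}:  v_{1} + v_{2} + v_{8} = v_{3} + v_{4}  →  sig = (3;(1,1))
  • {2,3,5}:  v_{2} + v_{3} + v_{5} = v_{4} + 2·v_{9}  →  sig = (3;(1,2))
  • {0,2,4,11}:  v_{0} + v_{2} + v_{4} + v_{11} = v_{7}  →  sig = (4;(1))

Signatures (|P|; sorted positive RHS coefficients), sorted:
    (2;())
    (2;(1))
    (2;(1))
    (2;(1,1))
    (2;(1,1))
    (2;(1,1))
    (2;(1,1,1))
    (2;(1,1,1))
    (2;(1,1,1,1))
    (2;(1,1,2))
    (2;(1,2))
    (2;(1,2))
    (2;(1,2,2))
    (3;())
    (3;())
    (3;(1))
    (3;(1))
    (3;(1))
    (3;(1,1))
    (3;(1,1))
    (3;(1,1))
    (3;(1,2))
    (4;(1))


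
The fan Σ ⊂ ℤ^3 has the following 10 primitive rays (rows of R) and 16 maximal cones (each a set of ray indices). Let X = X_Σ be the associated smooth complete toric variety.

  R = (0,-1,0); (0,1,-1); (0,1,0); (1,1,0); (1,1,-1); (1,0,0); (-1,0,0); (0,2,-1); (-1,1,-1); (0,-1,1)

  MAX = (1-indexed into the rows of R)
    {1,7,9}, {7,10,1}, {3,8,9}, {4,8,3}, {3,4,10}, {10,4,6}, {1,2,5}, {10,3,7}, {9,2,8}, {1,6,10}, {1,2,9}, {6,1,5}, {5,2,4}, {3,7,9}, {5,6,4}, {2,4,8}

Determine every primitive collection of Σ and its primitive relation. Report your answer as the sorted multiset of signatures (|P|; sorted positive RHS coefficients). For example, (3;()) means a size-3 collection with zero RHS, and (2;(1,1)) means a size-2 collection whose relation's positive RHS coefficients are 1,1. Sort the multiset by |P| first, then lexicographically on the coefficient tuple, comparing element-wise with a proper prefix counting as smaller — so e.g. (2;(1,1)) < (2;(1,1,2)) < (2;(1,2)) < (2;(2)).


Δ(Σ) — 10 vertices, 21 min non-faces:

  • {1,3}:  v_{1} + v_{3} = 0  →  sig = (2;())
  • {2,10}:  v_{2} + v_{10} = 0  →  sig = (2;())
  • {6,7}:  v_{6} + v_{7} = 0  →  sig = (2;())
  • {1,4}:  v_{1} + v_{4} = v_{6}  →  sig = (2;(1))
  • {1,8}:  v_{1} + v_{8} = v_{2}  →  sig = (2;(1))
  • {2,3}:  v_{2} + v_{3} = v_{8}  →  sig = (2;(1))
  • {2,6}:  v_{2} + v_{6} = v_{5}  →  sig = (2;(1))
  • {2,7}:  v_{2} + v_{7} = v_{9}  →  sig = (2;(1))
  • {3,6}:  v_{3} + v_{6} = v_{4}  →  sig = (2;(1))
  • {4,7}:  v_{4} + v_{7} = v_{3}  →  sig = (2;(1))
  • {4,9}:  v_{4} + v_{9} = v_{8}  →  sig = (2;(1))
  • {5,7}:  v_{5} + v_{7} = v_{2}  →  sig = (2;(1))
  • {5,10}:  v_{5} + v_{10} = v_{6}  →  sig = (2;(1))
  • {6,9}:  v_{6} + v_{9} = v_{2}  →  sig = (2;(1))
  • {8,10}:  v_{8} + v_{10} = v_{3}  →  sig = (2;(1))
  • {9,10}:  v_{9} + v_{10} = v_{7}  →  sig = (2;(1))
  • {3,5}:  v_{3} + v_{5} = v_{2} + v_{4}  →  sig = (2;(1,1))
  • {6,8}:  v_{6} + v_{8} = v_{2} + v_{4}  →  sig = (2;(1,1))
  • {7,8}:  v_{7} + v_{8} = v_{3} + v_{9}  →  sig = (2;(1,1))
  • {5,8}:  v_{5} + v_{8} = 2·v_{2} + v_{4}  →  sig = (2;(1,2))
  • {5,9}:  v_{5} + v_{9} = 2·v_{2}  →  sig = (2;(2))

so the primitive-relation signature multiset is
    (2;())
    (2;())
    (2;())
    (2;(1))
    (2;(1))
    (2;(1))
    (2;(1))
    (2;(1))
    (2;(1))
    (2;(1))
    (2;(1))
    (2;(1))
    (2;(1))
    (2;(1))
    (2;(1))
    (2;(1))
    (2;(1,1))
    (2;(1,1))
    (2;(1,1))
    (2;(1,2))
    (2;(2))


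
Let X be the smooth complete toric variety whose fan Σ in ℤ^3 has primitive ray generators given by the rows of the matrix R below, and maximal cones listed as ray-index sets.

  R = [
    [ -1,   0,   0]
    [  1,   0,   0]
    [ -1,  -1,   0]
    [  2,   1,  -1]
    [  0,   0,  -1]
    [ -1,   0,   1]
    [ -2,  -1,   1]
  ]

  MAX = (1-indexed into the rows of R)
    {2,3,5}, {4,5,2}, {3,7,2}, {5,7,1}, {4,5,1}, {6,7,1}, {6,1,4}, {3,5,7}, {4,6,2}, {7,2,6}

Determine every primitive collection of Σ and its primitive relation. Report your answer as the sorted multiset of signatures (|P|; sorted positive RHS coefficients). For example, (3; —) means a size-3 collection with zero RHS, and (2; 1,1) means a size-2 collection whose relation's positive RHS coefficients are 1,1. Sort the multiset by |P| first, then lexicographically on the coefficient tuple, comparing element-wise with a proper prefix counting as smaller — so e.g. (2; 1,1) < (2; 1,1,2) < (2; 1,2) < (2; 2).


7 minimal non-faces of Δ(Σ) (on 7 rays):

  P={1,2}:  v_{1} + v_{2} = 0  →  sig = (2; —)
  P={4,7}:  v_{4} + v_{7} = 0  →  sig = (2; —)
  P={3,6}:  v_{3} + v_{6} = v_{7}  →  sig = (2; 1)
  P={5,6}:  v_{5} + v_{6} = v_{1}  →  sig = (2; 1)
  P={1,3}:  v_{1} + v_{3} = v_{5} + v_{7}  →  sig = (2; 1,1)
  P={3,4}:  v_{3} + v_{4} = v_{2} + v_{5}  →  sig = (2; 1,1)
  P={2,5,7}:  v_{2} + v_{5} + v_{7} = v_{3}  →  sig = (3; 1)

Sorted signature multiset PRS(X):
    (2; —)
    (2; —)
    (2; 1)
    (2; 1)
    (2; 1,1)
    (2; 1,1)
    (3; 1)


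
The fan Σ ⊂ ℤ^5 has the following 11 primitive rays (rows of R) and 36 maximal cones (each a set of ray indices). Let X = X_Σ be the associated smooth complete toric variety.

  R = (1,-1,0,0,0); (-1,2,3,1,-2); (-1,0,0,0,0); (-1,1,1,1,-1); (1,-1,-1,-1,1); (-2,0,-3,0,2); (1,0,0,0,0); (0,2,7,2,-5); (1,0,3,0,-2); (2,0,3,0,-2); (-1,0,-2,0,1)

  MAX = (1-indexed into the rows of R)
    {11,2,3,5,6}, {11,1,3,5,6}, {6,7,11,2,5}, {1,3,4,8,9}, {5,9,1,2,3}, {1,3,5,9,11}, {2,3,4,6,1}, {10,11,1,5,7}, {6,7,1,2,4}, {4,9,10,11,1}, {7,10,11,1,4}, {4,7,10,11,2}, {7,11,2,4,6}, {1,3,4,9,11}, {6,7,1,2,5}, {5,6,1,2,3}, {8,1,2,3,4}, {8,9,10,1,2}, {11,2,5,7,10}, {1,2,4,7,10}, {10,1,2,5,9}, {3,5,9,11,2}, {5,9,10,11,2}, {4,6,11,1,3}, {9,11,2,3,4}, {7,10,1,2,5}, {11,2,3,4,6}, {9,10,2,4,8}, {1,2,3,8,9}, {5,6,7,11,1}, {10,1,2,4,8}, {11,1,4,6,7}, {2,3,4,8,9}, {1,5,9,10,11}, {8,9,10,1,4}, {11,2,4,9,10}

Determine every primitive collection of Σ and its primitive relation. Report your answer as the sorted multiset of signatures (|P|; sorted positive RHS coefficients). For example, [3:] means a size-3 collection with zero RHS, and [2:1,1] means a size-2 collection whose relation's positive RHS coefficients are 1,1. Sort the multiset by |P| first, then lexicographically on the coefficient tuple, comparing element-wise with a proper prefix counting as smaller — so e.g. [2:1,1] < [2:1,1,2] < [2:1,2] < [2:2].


Primitive collections (12):

  P = {3,7}:  v_{3} + v_{7} = 0  so sig = [2:]
  P = {4,5}:  v_{4} + v_{5} = 0  so sig = [2:]
  P = {6,10}:  v_{6} + v_{10} = 0  so sig = [2:]
  P = {3,10}:  v_{3} + v_{10} = v_{9}  so sig = [2:1]
  P = {6,9}:  v_{6} + v_{9} = v_{3}  so sig = [2:1]
  P = {7,9}:  v_{7} + v_{9} = v_{10}  so sig = [2:1]
  P = {5,8}:  v_{5} + v_{8} = v_{1} + v_{2} + v_{9}  so sig = [2:1,1,1]
  P = {6,8}:  v_{6} + v_{8} = v_{1} + v_{2} + v_{3} + v_{4}  so sig = [2:1,1,1,1]
  P = {7,8}:  v_{7} + v_{8} = v_{1} + v_{2} + v_{4} + v_{10}  so sig = [2:1,1,1,1]
  P = {8,11}:  v_{8} + v_{11} = 2·v_{4} + v_{9}  so sig = [2:1,2]
  P = {1,2,11}:  v_{1} + v_{2} + v_{11} = v_{4}  so sig = [3:1]
  P = {1,2,4,9}:  v_{1} + v_{2} + v_{4} + v_{9} = v_{8}  so sig = [4:1]

so the primitive-relation signature multiset is
[[2:], [2:], [2:], [2:1], [2:1], [2:1], [2:1,1,1], [2:1,1,1,1], [2:1,1,1,1], [2:1,2], [3:1], [4:1]]


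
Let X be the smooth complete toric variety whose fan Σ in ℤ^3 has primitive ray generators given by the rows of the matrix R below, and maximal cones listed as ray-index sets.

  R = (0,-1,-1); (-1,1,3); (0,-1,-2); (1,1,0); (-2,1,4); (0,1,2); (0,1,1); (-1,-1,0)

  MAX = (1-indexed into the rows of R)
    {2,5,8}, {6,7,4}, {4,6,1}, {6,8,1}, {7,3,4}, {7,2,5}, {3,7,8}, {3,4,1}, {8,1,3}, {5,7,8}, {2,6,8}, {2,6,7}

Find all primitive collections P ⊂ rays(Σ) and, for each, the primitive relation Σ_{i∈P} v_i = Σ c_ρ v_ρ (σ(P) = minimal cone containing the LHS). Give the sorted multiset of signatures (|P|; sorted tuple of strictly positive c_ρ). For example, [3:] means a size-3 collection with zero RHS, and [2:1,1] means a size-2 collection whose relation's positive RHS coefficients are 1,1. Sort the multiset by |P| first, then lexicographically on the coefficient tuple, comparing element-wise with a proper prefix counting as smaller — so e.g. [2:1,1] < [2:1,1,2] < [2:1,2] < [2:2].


12 collections generate NE(X_Σ); each relation:

  • {1,7}:  v_{1} + v_{7} = 0 — sig = [2:]
  • {3,6}:  v_{3} + v_{6} = 0 — sig = [2:]
  • {4,8}:  v_{4} + v_{8} = 0 — sig = [2:]
  • {1,2}:  v_{1} + v_{2} = v_{6} + v_{8} — sig = [2:1,1]
  • {1,5}:  v_{1} + v_{5} = v_{2} + v_{8} — sig = [2:1,1]
  • {2,3}:  v_{2} + v_{3} = v_{7} + v_{8} — sig = [2:1,1]
  • {2,4}:  v_{2} + v_{4} = v_{6} + v_{7} — sig = [2:1,1]
  • {4,5}:  v_{4} + v_{5} = v_{2} + v_{7} — sig = [2:1,1]
  • {5,6}:  v_{5} + v_{6} = 2·v_{2} — sig = [2:2]
  • {3,5}:  v_{3} + v_{5} = 2·v_{7} + 2·v_{8} — sig = [2:2,2]
  • {2,7,8}:  v_{2} + v_{7} + v_{8} = v_{5} — sig = [3:1]
  • {6,7,8}:  v_{6} + v_{7} + v_{8} = v_{2} — sig = [3:1]

Signatures (|P|; sorted positive RHS coefficients), sorted:
    [2:]
    [2:]
    [2:]
    [2:1,1]
    [2:1,1]
    [2:1,1]
    [2:1,1]
    [2:1,1]
    [2:2]
    [2:2,2]
    [3:1]
    [3:1]


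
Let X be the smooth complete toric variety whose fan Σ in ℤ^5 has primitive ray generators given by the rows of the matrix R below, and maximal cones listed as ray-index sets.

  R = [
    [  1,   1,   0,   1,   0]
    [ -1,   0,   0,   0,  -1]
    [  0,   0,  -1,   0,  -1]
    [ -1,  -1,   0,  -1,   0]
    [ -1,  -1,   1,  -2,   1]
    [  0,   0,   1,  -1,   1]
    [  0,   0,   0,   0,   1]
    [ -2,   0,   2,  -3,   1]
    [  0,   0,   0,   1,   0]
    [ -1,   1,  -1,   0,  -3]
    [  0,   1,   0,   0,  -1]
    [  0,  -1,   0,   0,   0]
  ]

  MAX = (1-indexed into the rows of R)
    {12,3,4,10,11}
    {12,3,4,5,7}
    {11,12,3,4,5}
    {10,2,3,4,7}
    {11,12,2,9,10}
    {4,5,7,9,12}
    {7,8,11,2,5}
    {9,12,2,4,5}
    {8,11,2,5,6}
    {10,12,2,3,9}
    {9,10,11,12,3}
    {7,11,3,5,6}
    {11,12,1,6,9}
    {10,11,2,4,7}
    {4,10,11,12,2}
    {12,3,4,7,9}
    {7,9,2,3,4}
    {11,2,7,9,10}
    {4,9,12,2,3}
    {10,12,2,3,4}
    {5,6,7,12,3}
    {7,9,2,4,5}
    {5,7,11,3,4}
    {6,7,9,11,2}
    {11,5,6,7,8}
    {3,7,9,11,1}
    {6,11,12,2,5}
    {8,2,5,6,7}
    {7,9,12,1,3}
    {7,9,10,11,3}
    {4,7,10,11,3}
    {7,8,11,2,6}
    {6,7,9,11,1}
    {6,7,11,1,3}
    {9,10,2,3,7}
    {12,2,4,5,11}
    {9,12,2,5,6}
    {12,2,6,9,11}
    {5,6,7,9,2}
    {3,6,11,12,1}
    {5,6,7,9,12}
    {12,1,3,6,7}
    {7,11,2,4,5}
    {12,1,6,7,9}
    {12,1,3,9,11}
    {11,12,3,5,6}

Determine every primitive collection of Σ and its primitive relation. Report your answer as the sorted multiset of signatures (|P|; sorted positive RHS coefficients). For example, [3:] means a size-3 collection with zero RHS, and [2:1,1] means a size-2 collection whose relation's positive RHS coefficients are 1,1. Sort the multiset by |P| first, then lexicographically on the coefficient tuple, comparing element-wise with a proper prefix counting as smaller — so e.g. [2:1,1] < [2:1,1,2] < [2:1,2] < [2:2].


Minimal non-faces — 25 found among 12 rays, 46 max cones:

  {1,4}:  v_{1} + v_{4} = 0 ; sig = [2:]
  {1,5}:  v_{1} + v_{5} = v_{6} ; sig = [2:1]
  {4,6}:  v_{4} + v_{6} = v_{5} ; sig = [2:1]
  {1,2}:  v_{1} + v_{2} = v_{9} + v_{11} ; sig = [2:1,1]
  {8,12}:  v_{8} + v_{12} = v_{2} + v_{5} + v_{6} ; sig = [2:1,1,1]
  {8,10}:  v_{8} + v_{10} = v_{2} + v_{4} + v_{5} + v_{7} + 3·v_{11} ; sig = [2:1,1,1,1,3]
  {1,8}:  v_{1} + v_{8} = v_{2} + 2·v_{6} + v_{7} + v_{11} ; sig = [2:1,1,1,2]
  {3,8}:  v_{3} + v_{8} = v_{4} + v_{5} + v_{7} + 2·v_{11} ; sig = [2:1,1,1,2]
  {4,8}:  v_{4} + v_{8} = v_{2} + 2·v_{5} + v_{7} + v_{11} ; sig = [2:1,1,1,2]
  {1,10}:  v_{1} + v_{10} = v_{3} + v_{9} + 2·v_{11} ; sig = [2:1,1,2]
  {6,10}:  v_{6} + v_{10} = v_{4} + 2·v_{11} ; sig = [2:1,2]
  {8,9}:  v_{8} + v_{9} = 2·v_{2} + 2·v_{6} + v_{7} ; sig = [2:1,2,2]
  {5,10}:  v_{5} + v_{10} = 2·v_{4} + 2·v_{11} ; sig = [2:2,2]
  {3,6,9}:  v_{3} + v_{6} + v_{9} = 0 ; sig = [3:]
  {7,11,12}:  v_{7} + v_{11} + v_{12} = 0 ; sig = [3:]
  {2,3,11}:  v_{2} + v_{3} + v_{11} = v_{10} ; sig = [3:1]
  {3,5,9}:  v_{3} + v_{5} + v_{9} = v_{4} ; sig = [3:1]
  {4,9,11}:  v_{4} + v_{9} + v_{11} = v_{2} ; sig = [3:1]
  {2,3,6}:  v_{2} + v_{3} + v_{6} = v_{4} + v_{11} ; sig = [3:1,1]
  {2,7,12}:  v_{2} + v_{7} + v_{12} = v_{4} + v_{9} ; sig = [3:1,1]
  {5,9,11}:  v_{5} + v_{9} + v_{11} = v_{2} + v_{6} ; sig = [3:1,1]
  {7,10,12}:  v_{7} + v_{10} + v_{12} = v_{2} + v_{3} ; sig = [3:1,1]
  {2,3,5}:  v_{2} + v_{3} + v_{5} = 2·v_{4} + v_{11} ; sig = [3:1,2]
  {4,9,10}:  v_{4} + v_{9} + v_{10} = 2·v_{2} + v_{3} ; sig = [3:1,2]
  {2,5,6,7,11}:  v_{2} + v_{5} + v_{6} + v_{7} + v_{11} = v_{8} ; sig = [5:1]

Sorted signature multiset PRS(X):
    |P|=2: 13 collections, coeffs (), (1), (1), (1,1), (1,1,1), (1,1,1,1,3), (1,1,1,2), (1,1,1,2), (1,1,1,2), (1,1,2), (1,2), (1,2,2), (2,2)
    |P|=3: 11 collections, coeffs (), (), (1), (1), (1), (1,1), (1,1), (1,1), (1,1), (1,2), (1,2)
    |P|=5: 1 collection, coeffs (1)


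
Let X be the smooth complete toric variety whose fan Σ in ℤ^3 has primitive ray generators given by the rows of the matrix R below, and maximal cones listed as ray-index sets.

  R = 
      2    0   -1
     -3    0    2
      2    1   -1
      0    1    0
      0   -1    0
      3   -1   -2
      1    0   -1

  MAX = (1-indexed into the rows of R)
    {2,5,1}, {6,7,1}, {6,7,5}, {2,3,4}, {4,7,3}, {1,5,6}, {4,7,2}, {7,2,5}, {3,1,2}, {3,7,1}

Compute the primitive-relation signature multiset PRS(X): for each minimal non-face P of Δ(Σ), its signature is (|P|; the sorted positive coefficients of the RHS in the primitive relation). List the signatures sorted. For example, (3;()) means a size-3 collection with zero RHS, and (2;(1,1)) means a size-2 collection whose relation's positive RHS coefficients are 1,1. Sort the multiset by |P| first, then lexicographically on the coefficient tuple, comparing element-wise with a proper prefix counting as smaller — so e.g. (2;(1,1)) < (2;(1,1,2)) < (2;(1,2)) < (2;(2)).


Σ has 9 primitive collections:

  • {4,5}:  v_{4} + v_{5} = 0 — sig = (2;())
  • {1,4}:  v_{1} + v_{4} = v_{3} — sig = (2;(1))
  • {2,6}:  v_{2} + v_{6} = v_{5} — sig = (2;(1))
  • {3,5}:  v_{3} + v_{5} = v_{1} — sig = (2;(1))
  • {4,6}:  v_{4} + v_{6} = v_{1} + v_{7} — sig = (2;(1,1))
  • {3,6}:  v_{3} + v_{6} = 2·v_{1} + v_{7} — sig = (2;(1,2))
  • {1,2,7}:  v_{1} + v_{2} + v_{7} = 0 — sig = (3;())
  • {1,5,7}:  v_{1} + v_{5} + v_{7} = v_{6} — sig = (3;(1))
  • {2,3,7}:  v_{2} + v_{3} + v_{7} = v_{4} — sig = (3;(1))

Signatures (|P|; sorted positive RHS coefficients), sorted:
    |P|=2: 6 collections, coeffs (), (1), (1), (1), (1,1), (1,2)
    |P|=3: 3 collections, coeffs (), (1), (1)


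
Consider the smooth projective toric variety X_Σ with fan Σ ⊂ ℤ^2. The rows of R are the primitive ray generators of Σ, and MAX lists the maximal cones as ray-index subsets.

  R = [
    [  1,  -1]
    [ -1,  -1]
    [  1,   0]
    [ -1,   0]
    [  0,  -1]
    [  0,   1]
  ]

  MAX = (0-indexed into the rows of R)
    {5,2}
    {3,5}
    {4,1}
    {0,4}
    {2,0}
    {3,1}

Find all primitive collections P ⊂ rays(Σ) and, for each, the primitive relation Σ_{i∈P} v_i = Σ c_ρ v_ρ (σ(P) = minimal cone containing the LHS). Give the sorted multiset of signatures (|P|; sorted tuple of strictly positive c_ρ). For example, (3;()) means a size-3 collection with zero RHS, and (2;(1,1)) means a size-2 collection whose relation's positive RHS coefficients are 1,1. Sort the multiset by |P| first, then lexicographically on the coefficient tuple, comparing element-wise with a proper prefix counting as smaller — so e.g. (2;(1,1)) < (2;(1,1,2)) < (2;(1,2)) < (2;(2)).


Σ has 9 primitive collections:

  • {2,3}:  v_{2} + v_{3} = 0 ; sig = (2;())
  • {4,5}:  v_{4} + v_{5} = 0 ; sig = (2;())
  • {0,3}:  v_{0} + v_{3} = v_{4} ; sig = (2;(1))
  • {0,5}:  v_{0} + v_{5} = v_{2} ; sig = (2;(1))
  • {1,2}:  v_{1} + v_{2} = v_{4} ; sig = (2;(1))
  • {1,5}:  v_{1} + v_{5} = v_{3} ; sig = (2;(1))
  • {2,4}:  v_{2} + v_{4} = v_{0} ; sig = (2;(1))
  • {3,4}:  v_{3} + v_{4} = v_{1} ; sig = (2;(1))
  • {0,1}:  v_{0} + v_{1} = 2·v_{4} ; sig = (2;(2))

Sorted signature multiset PRS(X):
[(2;()), (2;()), (2;(1)), (2;(1)), (2;(1)), (2;(1)), (2;(1)), (2;(1)), (2;(2))]


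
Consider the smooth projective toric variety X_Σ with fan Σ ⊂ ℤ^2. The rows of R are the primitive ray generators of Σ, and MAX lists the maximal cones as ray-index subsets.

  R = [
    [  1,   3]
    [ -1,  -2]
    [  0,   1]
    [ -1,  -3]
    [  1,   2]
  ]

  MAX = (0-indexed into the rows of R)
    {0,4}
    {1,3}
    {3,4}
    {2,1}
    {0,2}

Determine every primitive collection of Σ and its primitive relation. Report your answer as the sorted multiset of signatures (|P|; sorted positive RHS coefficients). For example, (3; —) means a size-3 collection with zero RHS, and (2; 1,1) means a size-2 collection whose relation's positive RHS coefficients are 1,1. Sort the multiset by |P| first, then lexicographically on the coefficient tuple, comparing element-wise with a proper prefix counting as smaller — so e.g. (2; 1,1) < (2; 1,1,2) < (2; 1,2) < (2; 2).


5 minimal non-faces of Δ(Σ) (on 5 rays):

  P={0,3}:  v_{0} + v_{3} = 0  so sig = (2; —)
  P={1,4}:  v_{1} + v_{4} = 0  so sig = (2; —)
  P={0,1}:  v_{0} + v_{1} = v_{2}  so sig = (2; 1)
  P={2,3}:  v_{2} + v_{3} = v_{1}  so sig = (2; 1)
  P={2,4}:  v_{2} + v_{4} = v_{0}  so sig = (2; 1)

Sorted signature multiset PRS(X):
{ (2; —) ×2,  (2; 1) ×3 }


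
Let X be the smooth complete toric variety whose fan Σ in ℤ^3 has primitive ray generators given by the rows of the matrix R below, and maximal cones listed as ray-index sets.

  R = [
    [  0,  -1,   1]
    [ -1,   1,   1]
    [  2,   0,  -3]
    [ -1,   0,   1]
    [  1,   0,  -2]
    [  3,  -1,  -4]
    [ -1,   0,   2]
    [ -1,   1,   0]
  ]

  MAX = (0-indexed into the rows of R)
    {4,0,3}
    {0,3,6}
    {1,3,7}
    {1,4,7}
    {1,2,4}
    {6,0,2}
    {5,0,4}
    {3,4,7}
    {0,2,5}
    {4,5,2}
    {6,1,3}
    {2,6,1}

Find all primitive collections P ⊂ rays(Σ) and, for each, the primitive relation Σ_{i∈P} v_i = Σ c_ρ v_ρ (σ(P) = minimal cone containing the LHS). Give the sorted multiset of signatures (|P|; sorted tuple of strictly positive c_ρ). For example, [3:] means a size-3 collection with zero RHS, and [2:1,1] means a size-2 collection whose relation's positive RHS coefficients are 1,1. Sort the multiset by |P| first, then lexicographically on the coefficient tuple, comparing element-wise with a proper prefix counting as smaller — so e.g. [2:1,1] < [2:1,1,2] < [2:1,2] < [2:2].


The 12 primitive collections of Σ (r=8, n=3):

  P={4,6}:  v_{4} + v_{6} = 0 — sig = [2:]
  P={0,1}:  v_{0} + v_{1} = v_{6} — sig = [2:1]
  P={0,7}:  v_{0} + v_{7} = v_{3} — sig = [2:1]
  P={1,5}:  v_{1} + v_{5} = v_{2} — sig = [2:1]
  P={2,3}:  v_{2} + v_{3} = v_{4} — sig = [2:1]
  P={5,6}:  v_{5} + v_{6} = v_{0} + v_{2} — sig = [2:1,1]
  P={6,7}:  v_{6} + v_{7} = v_{1} + v_{3} — sig = [2:1,1]
  P={2,7}:  v_{2} + v_{7} = v_{1} + 2·v_{4} — sig = [2:1,2]
  P={3,5}:  v_{3} + v_{5} = v_{0} + 2·v_{4} — sig = [2:1,2]
  P={5,7}:  v_{5} + v_{7} = 2·v_{4} — sig = [2:2]
  P={0,2,4}:  v_{0} + v_{2} + v_{4} = v_{5} — sig = [3:1]
  P={1,3,4}:  v_{1} + v_{3} + v_{4} = v_{7} — sig = [3:1]

Sorted signature multiset PRS(X):
    [2:]
    [2:1]
    [2:1]
    [2:1]
    [2:1]
    [2:1,1]
    [2:1,1]
    [2:1,2]
    [2:1,2]
    [2:2]
    [3:1]
    [3:1]


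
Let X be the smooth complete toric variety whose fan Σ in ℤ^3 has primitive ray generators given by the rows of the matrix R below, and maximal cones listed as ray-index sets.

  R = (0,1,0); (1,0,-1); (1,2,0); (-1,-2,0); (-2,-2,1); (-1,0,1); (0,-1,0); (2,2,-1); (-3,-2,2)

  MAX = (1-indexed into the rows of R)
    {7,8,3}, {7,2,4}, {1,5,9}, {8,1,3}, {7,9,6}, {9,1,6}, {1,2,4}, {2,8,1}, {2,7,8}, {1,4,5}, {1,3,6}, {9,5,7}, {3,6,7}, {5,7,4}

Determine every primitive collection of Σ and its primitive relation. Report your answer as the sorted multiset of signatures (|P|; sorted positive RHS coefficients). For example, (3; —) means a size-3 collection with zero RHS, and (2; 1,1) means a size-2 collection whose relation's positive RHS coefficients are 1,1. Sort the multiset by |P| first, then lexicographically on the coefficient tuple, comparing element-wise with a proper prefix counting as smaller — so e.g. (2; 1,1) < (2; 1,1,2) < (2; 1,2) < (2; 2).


15 minimal non-faces of Δ(Σ) (on 9 rays):

  • {1,7}:  v_{1} + v_{7} = 0 — sig = (2; —)
  • {2,6}:  v_{2} + v_{6} = 0 — sig = (2; —)
  • {3,4}:  v_{3} + v_{4} = 0 — sig = (2; —)
  • {5,8}:  v_{5} + v_{8} = 0 — sig = (2; —)
  • {2,3}:  v_{2} + v_{3} = v_{8} — sig = (2; 1)
  • {2,5}:  v_{2} + v_{5} = v_{4} — sig = (2; 1)
  • {2,9}:  v_{2} + v_{9} = v_{5} — sig = (2; 1)
  • {3,5}:  v_{3} + v_{5} = v_{6} — sig = (2; 1)
  • {4,6}:  v_{4} + v_{6} = v_{5} — sig = (2; 1)
  • {4,8}:  v_{4} + v_{8} = v_{2} — sig = (2; 1)
  • {5,6}:  v_{5} + v_{6} = v_{9} — sig = (2; 1)
  • {6,8}:  v_{6} + v_{8} = v_{3} — sig = (2; 1)
  • {8,9}:  v_{8} + v_{9} = v_{6} — sig = (2; 1)
  • {3,9}:  v_{3} + v_{9} = 2·v_{6} — sig = (2; 2)
  • {4,9}:  v_{4} + v_{9} = 2·v_{5} — sig = (2; 2)

Sorted signature multiset PRS(X):
    (2; —)
    (2; —)
    (2; —)
    (2; —)
    (2; 1)
    (2; 1)
    (2; 1)
    (2; 1)
    (2; 1)
    (2; 1)
    (2; 1)
    (2; 1)
    (2; 1)
    (2; 2)
    (2; 2)


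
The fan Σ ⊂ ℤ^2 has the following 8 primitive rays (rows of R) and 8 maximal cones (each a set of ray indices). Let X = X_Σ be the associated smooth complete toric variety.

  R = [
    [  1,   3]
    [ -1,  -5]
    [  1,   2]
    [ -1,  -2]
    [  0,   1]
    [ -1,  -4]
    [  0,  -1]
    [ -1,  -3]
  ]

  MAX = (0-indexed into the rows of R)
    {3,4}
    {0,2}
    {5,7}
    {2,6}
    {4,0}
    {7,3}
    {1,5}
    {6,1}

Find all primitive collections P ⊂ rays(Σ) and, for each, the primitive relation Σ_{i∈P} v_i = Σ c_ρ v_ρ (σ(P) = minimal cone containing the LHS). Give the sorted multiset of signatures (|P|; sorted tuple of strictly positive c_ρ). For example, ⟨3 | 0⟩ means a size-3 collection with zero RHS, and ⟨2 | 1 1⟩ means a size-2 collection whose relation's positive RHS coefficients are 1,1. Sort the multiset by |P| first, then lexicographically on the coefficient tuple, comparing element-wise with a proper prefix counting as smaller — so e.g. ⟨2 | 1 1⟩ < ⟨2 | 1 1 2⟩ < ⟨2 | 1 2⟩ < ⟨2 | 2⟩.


Σ has 20 primitive collections:

  {0,7}:  v_{0} + v_{7} = 0  →  sig = ⟨2 | 0⟩
  {2,3}:  v_{2} + v_{3} = 0  →  sig = ⟨2 | 0⟩
  {4,6}:  v_{4} + v_{6} = 0  →  sig = ⟨2 | 0⟩
  {0,3}:  v_{0} + v_{3} = v_{4}  →  sig = ⟨2 | 1⟩
  {0,5}:  v_{0} + v_{5} = v_{6}  →  sig = ⟨2 | 1⟩
  {0,6}:  v_{0} + v_{6} = v_{2}  →  sig = ⟨2 | 1⟩
  {1,4}:  v_{1} + v_{4} = v_{5}  →  sig = ⟨2 | 1⟩
  {2,4}:  v_{2} + v_{4} = v_{0}  →  sig = ⟨2 | 1⟩
  {2,7}:  v_{2} + v_{7} = v_{6}  →  sig = ⟨2 | 1⟩
  {3,6}:  v_{3} + v_{6} = v_{7}  →  sig = ⟨2 | 1⟩
  {4,5}:  v_{4} + v_{5} = v_{7}  →  sig = ⟨2 | 1⟩
  {4,7}:  v_{4} + v_{7} = v_{3}  →  sig = ⟨2 | 1⟩
  {5,6}:  v_{5} + v_{6} = v_{1}  →  sig = ⟨2 | 1⟩
  {6,7}:  v_{6} + v_{7} = v_{5}  →  sig = ⟨2 | 1⟩
  {1,3}:  v_{1} + v_{3} = v_{5} + v_{7}  →  sig = ⟨2 | 1 1⟩
  {0,1}:  v_{0} + v_{1} = 2·v_{6}  →  sig = ⟨2 | 2⟩
  {1,7}:  v_{1} + v_{7} = 2·v_{5}  →  sig = ⟨2 | 2⟩
  {2,5}:  v_{2} + v_{5} = 2·v_{6}  →  sig = ⟨2 | 2⟩
  {3,5}:  v_{3} + v_{5} = 2·v_{7}  →  sig = ⟨2 | 2⟩
  {1,2}:  v_{1} + v_{2} = 3·v_{6}  →  sig = ⟨2 | 3⟩

so the primitive-relation signature multiset is
    |P|=2: 20 collections, coeffs (), (), (), (1), (1), (1), (1), (1), (1), (1), (1), (1), (1), (1), (1,1), (2), (2), (2), (2), (3)


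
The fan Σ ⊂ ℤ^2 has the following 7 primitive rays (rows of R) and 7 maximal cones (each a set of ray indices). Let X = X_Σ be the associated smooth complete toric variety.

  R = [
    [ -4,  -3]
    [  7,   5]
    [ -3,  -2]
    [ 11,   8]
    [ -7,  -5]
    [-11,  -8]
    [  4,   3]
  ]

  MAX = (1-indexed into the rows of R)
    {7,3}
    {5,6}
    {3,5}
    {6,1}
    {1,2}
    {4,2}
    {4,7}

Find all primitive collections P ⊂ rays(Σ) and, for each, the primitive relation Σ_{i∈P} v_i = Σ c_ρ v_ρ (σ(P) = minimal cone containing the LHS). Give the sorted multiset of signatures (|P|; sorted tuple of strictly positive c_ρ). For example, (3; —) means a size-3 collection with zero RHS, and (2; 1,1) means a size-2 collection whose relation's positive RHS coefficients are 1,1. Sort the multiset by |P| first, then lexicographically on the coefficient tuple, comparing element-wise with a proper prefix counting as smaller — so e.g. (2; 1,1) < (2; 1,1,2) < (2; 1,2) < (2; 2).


14 collections generate NE(X_Σ); each relation:

  P = {1,7}:  v_{1} + v_{7} = 0  so sig = (2; —)
  P = {2,5}:  v_{2} + v_{5} = 0  so sig = (2; —)
  P = {4,6}:  v_{4} + v_{6} = 0  so sig = (2; —)
  P = {1,3}:  v_{1} + v_{3} = v_{5}  so sig = (2; 1)
  P = {1,4}:  v_{1} + v_{4} = v_{2}  so sig = (2; 1)
  P = {1,5}:  v_{1} + v_{5} = v_{6}  so sig = (2; 1)
  P = {2,3}:  v_{2} + v_{3} = v_{7}  so sig = (2; 1)
  P = {2,6}:  v_{2} + v_{6} = v_{1}  so sig = (2; 1)
  P = {2,7}:  v_{2} + v_{7} = v_{4}  so sig = (2; 1)
  P = {4,5}:  v_{4} + v_{5} = v_{7}  so sig = (2; 1)
  P = {5,7}:  v_{5} + v_{7} = v_{3}  so sig = (2; 1)
  P = {6,7}:  v_{6} + v_{7} = v_{5}  so sig = (2; 1)
  P = {3,4}:  v_{3} + v_{4} = 2·v_{7}  so sig = (2; 2)
  P = {3,6}:  v_{3} + v_{6} = 2·v_{5}  so sig = (2; 2)

Sorted signature multiset PRS(X):
{ (2; —) ×3,  (2; 1) ×9,  (2; 2) ×2 }


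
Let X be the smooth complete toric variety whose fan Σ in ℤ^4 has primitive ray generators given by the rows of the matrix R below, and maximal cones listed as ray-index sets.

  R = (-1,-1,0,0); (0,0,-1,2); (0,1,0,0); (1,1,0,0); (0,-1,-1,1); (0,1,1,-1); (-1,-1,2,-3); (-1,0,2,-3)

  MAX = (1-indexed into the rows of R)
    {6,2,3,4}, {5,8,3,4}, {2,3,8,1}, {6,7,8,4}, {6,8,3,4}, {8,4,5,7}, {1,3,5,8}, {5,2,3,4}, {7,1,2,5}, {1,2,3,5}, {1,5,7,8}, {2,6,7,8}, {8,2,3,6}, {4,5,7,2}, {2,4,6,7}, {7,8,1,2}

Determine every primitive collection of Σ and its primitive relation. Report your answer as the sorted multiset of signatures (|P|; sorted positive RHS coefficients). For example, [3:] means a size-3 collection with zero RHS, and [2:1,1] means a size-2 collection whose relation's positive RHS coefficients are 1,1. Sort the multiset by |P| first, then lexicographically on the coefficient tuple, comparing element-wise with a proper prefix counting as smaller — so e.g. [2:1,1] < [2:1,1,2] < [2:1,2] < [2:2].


6 collections generate NE(X_Σ); each relation:

  • {1,4}:  v_{1} + v_{4} = 0  ⟹  sig = [2:]
  • {5,6}:  v_{5} + v_{6} = 0  ⟹  sig = [2:]
  • {3,7}:  v_{3} + v_{7} = v_{8}  ⟹  sig = [2:1]
  • {1,6}:  v_{1} + v_{6} = v_{2} + v_{8}  ⟹  sig = [2:1,1]
  • {2,4,8}:  v_{2} + v_{4} + v_{8} = v_{6}  ⟹  sig = [3:1]
  • {2,5,8}:  v_{2} + v_{5} + v_{8} = v_{1}  ⟹  sig = [3:1]

so the primitive-relation signature multiset is
    |P|=2: 4 collections, coeffs (), (), (1), (1,1)
    |P|=3: 2 collections, coeffs (1), (1)


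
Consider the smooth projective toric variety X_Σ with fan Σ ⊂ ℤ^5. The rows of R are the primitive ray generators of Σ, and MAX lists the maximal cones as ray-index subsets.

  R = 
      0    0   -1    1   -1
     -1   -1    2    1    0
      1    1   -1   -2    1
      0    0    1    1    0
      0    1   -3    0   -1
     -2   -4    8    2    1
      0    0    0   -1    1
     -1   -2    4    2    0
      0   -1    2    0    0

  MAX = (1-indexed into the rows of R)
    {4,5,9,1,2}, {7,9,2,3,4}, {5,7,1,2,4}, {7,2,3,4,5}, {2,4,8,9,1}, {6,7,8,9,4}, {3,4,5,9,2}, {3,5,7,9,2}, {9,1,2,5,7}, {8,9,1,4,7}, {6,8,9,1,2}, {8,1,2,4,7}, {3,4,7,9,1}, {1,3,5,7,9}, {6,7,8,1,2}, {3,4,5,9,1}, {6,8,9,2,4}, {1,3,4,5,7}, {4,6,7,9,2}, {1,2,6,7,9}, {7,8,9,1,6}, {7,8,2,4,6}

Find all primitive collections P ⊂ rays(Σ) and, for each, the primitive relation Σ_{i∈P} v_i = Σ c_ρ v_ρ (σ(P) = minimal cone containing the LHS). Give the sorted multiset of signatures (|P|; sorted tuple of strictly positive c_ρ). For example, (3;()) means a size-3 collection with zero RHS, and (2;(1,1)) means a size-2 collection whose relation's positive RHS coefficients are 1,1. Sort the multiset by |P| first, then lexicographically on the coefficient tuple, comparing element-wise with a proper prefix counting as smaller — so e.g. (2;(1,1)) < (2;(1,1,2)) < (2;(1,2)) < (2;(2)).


9 minimal non-faces of Δ(Σ) (on 9 rays):

  P={5,8}:  v_{5} + v_{8} = v_{1} + v_{2} — sig = (2;(1,1))
  P={3,8}:  v_{3} + v_{8} = v_{4} + v_{7} + v_{9} — sig = (2;(1,1,1))
  P={5,6}:  v_{5} + v_{6} = v_{1} + 2·v_{2} + v_{7} + v_{9} — sig = (2;(1,1,1,2))
  P={3,6}:  v_{3} + v_{6} = v_{2} + v_{4} + 2·v_{7} + 2·v_{9} — sig = (2;(1,1,2,2))
  P={1,2,3}:  v_{1} + v_{2} + v_{3} = 0 — sig = (3;())
  P={1,4,6}:  v_{1} + v_{4} + v_{6} = 2·v_{8} — sig = (3;(2))
  P={4,5,7,9}:  v_{4} + v_{5} + v_{7} + v_{9} = 0 — sig = (4;())
  P={2,7,8,9}:  v_{2} + v_{7} + v_{8} + v_{9} = v_{6} — sig = (4;(1))
  P={1,2,4,7,9}:  v_{1} + v_{2} + v_{4} + v_{7} + v_{9} = v_{8} — sig = (5;(1))

Hence PRS(X_Σ) =
[(2;(1,1)), (2;(1,1,1)), (2;(1,1,1,2)), (2;(1,1,2,2)), (3;()), (3;(2)), (4;()), (4;(1)), (5;(1))]


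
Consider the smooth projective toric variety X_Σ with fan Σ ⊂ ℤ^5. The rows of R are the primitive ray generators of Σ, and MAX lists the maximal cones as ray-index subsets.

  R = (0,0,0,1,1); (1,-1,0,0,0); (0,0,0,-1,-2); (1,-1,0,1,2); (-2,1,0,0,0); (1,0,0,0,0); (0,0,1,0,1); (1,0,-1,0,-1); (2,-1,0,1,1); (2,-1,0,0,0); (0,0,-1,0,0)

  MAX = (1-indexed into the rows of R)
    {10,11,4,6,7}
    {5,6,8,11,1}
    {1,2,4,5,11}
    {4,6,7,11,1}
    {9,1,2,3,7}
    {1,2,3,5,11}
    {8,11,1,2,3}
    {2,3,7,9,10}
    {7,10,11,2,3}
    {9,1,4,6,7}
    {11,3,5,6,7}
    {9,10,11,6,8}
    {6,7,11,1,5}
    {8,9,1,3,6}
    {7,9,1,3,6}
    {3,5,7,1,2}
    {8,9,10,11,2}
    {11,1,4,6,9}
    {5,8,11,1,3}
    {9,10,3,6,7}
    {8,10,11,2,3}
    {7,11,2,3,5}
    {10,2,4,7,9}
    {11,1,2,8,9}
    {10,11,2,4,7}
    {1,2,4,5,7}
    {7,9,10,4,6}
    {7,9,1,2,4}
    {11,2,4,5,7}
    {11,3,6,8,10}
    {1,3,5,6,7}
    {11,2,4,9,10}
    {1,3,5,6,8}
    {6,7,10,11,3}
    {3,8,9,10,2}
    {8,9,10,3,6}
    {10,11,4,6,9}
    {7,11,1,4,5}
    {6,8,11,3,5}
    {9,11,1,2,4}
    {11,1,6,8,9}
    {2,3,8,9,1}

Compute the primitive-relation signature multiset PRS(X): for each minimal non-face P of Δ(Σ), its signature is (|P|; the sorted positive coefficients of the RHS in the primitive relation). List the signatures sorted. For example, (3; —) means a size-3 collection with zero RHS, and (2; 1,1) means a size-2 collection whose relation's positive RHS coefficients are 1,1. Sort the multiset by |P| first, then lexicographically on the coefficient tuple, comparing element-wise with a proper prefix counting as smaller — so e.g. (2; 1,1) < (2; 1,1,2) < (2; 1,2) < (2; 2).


Σ has 14 primitive collections:

  {5,10}:  v_{5} + v_{10} = 0 — sig = (2; —)
  {1,10}:  v_{1} + v_{10} = v_{9} — sig = (2; 1)
  {2,6}:  v_{2} + v_{6} = v_{10} — sig = (2; 1)
  {3,4}:  v_{3} + v_{4} = v_{2} — sig = (2; 1)
  {5,9}:  v_{5} + v_{9} = v_{1} — sig = (2; 1)
  {7,8}:  v_{7} + v_{8} = v_{6} — sig = (2; 1)
  {4,8}:  v_{4} + v_{8} = v_{9} + v_{11} — sig = (2; 1,1)
  {3,9,11}:  v_{3} + v_{9} + v_{11} = v_{2} + v_{8} — sig = (3; 1,1)
  {7,9,11}:  v_{7} + v_{9} + v_{11} = v_{4} + v_{6} — sig = (3; 1,1)
  {2,5,8}:  v_{2} + v_{5} + v_{8} = v_{1} + v_{3} + v_{11} — sig = (3; 1,1,1)
  {4,5,6}:  v_{4} + v_{5} + v_{6} = v_{1} + v_{7} + v_{11} — sig = (3; 1,1,1)
  {1,3,7,11}:  v_{1} + v_{3} + v_{7} + v_{11} = 0 — sig = (4; —)
  {1,2,7,11}:  v_{1} + v_{2} + v_{7} + v_{11} = v_{4} — sig = (4; 1)
  {1,3,6,11}:  v_{1} + v_{3} + v_{6} + v_{11} = v_{8} — sig = (4; 1)

so the primitive-relation signature multiset is
    (2; —)
    (2; 1)
    (2; 1)
    (2; 1)
    (2; 1)
    (2; 1)
    (2; 1,1)
    (3; 1,1)
    (3; 1,1)
    (3; 1,1,1)
    (3; 1,1,1)
    (4; —)
    (4; 1)
    (4; 1)
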